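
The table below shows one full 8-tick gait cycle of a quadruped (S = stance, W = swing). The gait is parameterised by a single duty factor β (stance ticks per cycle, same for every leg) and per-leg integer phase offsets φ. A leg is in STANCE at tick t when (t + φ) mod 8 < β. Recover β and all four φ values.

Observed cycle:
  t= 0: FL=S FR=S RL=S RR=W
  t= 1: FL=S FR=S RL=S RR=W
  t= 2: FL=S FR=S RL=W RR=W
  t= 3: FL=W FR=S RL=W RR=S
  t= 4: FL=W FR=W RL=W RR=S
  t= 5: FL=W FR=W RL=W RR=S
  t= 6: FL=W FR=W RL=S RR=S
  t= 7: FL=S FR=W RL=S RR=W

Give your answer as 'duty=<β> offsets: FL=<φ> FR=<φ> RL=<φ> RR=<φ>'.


duty β = stance ticks per leg = 4
FL: stance ticks = 4; W→S at t=7 → φ=1
FR: stance ticks = 4; W→S at t=0 → φ=0
RL: stance ticks = 4; W→S at t=6 → φ=2
RR: stance ticks = 4; W→S at t=3 → φ=5

duty=4 offsets: FL=1 FR=0 RL=2 RR=5


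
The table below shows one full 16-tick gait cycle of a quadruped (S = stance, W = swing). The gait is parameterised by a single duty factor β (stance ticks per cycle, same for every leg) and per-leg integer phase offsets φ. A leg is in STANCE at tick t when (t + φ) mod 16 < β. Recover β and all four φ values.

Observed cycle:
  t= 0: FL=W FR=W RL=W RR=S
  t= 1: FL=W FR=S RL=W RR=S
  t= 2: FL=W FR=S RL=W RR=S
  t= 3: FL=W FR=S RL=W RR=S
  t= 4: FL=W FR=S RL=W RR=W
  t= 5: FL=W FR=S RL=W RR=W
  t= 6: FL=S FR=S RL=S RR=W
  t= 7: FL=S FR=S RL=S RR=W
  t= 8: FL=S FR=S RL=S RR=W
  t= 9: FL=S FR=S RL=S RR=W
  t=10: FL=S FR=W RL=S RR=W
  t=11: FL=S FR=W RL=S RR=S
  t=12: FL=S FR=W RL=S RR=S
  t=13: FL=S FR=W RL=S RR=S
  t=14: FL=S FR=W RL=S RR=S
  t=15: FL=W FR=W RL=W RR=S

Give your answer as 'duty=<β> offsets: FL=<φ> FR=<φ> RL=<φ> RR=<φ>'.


duty=9 offsets: FL=10 FR=15 RL=10 RR=5

duty β = stance ticks per leg = 9
FL: stance ticks = 9; W→S at t=6 → φ=10
FR: stance ticks = 9; W→S at t=1 → φ=15
RL: stance ticks = 9; W→S at t=6 → φ=10
RR: stance ticks = 9; W→S at t=11 → φ=5


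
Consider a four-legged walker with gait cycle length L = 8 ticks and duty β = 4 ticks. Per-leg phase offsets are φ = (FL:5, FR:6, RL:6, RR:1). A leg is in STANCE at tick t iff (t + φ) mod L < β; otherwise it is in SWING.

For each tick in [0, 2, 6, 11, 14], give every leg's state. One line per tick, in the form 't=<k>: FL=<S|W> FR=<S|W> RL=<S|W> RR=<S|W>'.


t=0: FL=W FR=W RL=W RR=S
t=2: FL=W FR=S RL=S RR=S
t=6: FL=S FR=W RL=W RR=W
t=11: FL=S FR=S RL=S RR=W
t=14: FL=S FR=W RL=W RR=W

t=0: phase=(5,6,6,1) vs β=4 → FL=W FR=W RL=W RR=S
t=2: phase=(7,0,0,3) vs β=4 → FL=W FR=S RL=S RR=S
t=6: phase=(3,4,4,7) vs β=4 → FL=S FR=W RL=W RR=W
t=11: phase=(0,1,1,4) vs β=4 → FL=S FR=S RL=S RR=W
t=14: phase=(3,4,4,7) vs β=4 → FL=S FR=W RL=W RR=W


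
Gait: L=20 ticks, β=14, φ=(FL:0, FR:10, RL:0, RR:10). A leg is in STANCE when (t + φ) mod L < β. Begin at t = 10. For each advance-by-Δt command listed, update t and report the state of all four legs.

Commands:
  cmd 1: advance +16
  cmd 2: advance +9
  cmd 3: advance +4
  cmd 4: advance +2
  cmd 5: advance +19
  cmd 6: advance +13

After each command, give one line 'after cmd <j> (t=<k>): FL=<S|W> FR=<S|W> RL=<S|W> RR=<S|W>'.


after cmd 1 (t=26): FL=S FR=W RL=S RR=W
after cmd 2 (t=35): FL=W FR=S RL=W RR=S
after cmd 3 (t=39): FL=W FR=S RL=W RR=S
after cmd 4 (t=41): FL=S FR=S RL=S RR=S
after cmd 5 (t=60): FL=S FR=S RL=S RR=S
after cmd 6 (t=73): FL=S FR=S RL=S RR=S

start t=10: FL=S FR=S RL=S RR=S
cmd 1: advance +16 → t=26, phase=(6,16,6,16) → FL=S FR=W RL=S RR=W
cmd 2: advance +9 → t=35, phase=(15,5,15,5) → FL=W FR=S RL=W RR=S
cmd 3: advance +4 → t=39, phase=(19,9,19,9) → FL=W FR=S RL=W RR=S
cmd 4: advance +2 → t=41, phase=(1,11,1,11) → FL=S FR=S RL=S RR=S
cmd 5: advance +19 → t=60, phase=(0,10,0,10) → FL=S FR=S RL=S RR=S
cmd 6: advance +13 → t=73, phase=(13,3,13,3) → FL=S FR=S RL=S RR=S


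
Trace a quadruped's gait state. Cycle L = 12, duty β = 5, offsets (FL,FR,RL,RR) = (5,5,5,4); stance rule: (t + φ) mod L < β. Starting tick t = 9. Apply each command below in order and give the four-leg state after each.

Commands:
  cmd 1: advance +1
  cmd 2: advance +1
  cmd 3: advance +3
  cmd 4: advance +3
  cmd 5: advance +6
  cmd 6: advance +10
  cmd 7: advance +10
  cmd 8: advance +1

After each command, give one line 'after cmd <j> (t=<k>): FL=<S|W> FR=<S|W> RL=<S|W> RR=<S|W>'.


start t=9: FL=S FR=S RL=S RR=S
cmd 1: advance +1 → t=10, phase=(3,3,3,2) → FL=S FR=S RL=S RR=S
cmd 2: advance +1 → t=11, phase=(4,4,4,3) → FL=S FR=S RL=S RR=S
cmd 3: advance +3 → t=14, phase=(7,7,7,6) → FL=W FR=W RL=W RR=W
cmd 4: advance +3 → t=17, phase=(10,10,10,9) → FL=W FR=W RL=W RR=W
cmd 5: advance +6 → t=23, phase=(4,4,4,3) → FL=S FR=S RL=S RR=S
cmd 6: advance +10 → t=33, phase=(2,2,2,1) → FL=S FR=S RL=S RR=S
cmd 7: advance +10 → t=43, phase=(0,0,0,11) → FL=S FR=S RL=S RR=W
cmd 8: advance +1 → t=44, phase=(1,1,1,0) → FL=S FR=S RL=S RR=S

after cmd 1 (t=10): FL=S FR=S RL=S RR=S
after cmd 2 (t=11): FL=S FR=S RL=S RR=S
after cmd 3 (t=14): FL=W FR=W RL=W RR=W
after cmd 4 (t=17): FL=W FR=W RL=W RR=W
after cmd 5 (t=23): FL=S FR=S RL=S RR=S
after cmd 6 (t=33): FL=S FR=S RL=S RR=S
after cmd 7 (t=43): FL=S FR=S RL=S RR=W
after cmd 8 (t=44): FL=S FR=S RL=S RR=S


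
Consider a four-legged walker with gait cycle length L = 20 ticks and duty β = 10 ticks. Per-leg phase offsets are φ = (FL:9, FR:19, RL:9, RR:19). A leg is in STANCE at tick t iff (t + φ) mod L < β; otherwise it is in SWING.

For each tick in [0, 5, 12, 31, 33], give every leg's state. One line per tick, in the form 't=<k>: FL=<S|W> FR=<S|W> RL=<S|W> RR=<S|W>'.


t=0: phase=(9,19,9,19) vs β=10 → FL=S FR=W RL=S RR=W
t=5: phase=(14,4,14,4) vs β=10 → FL=W FR=S RL=W RR=S
t=12: phase=(1,11,1,11) vs β=10 → FL=S FR=W RL=S RR=W
t=31: phase=(0,10,0,10) vs β=10 → FL=S FR=W RL=S RR=W
t=33: phase=(2,12,2,12) vs β=10 → FL=S FR=W RL=S RR=W

t=0: FL=S FR=W RL=S RR=W
t=5: FL=W FR=S RL=W RR=S
t=12: FL=S FR=W RL=S RR=W
t=31: FL=S FR=W RL=S RR=W
t=33: FL=S FR=W RL=S RR=W


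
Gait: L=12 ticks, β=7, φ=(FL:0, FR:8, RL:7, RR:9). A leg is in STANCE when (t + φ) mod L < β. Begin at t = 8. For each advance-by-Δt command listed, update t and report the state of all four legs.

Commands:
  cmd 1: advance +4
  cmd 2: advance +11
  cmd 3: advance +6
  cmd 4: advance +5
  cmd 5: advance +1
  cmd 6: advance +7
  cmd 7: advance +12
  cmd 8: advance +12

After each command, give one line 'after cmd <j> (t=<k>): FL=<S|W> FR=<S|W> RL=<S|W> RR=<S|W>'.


start t=8: FL=W FR=S RL=S RR=S
cmd 1: advance +4 → t=12, phase=(0,8,7,9) → FL=S FR=W RL=W RR=W
cmd 2: advance +11 → t=23, phase=(11,7,6,8) → FL=W FR=W RL=S RR=W
cmd 3: advance +6 → t=29, phase=(5,1,0,2) → FL=S FR=S RL=S RR=S
cmd 4: advance +5 → t=34, phase=(10,6,5,7) → FL=W FR=S RL=S RR=W
cmd 5: advance +1 → t=35, phase=(11,7,6,8) → FL=W FR=W RL=S RR=W
cmd 6: advance +7 → t=42, phase=(6,2,1,3) → FL=S FR=S RL=S RR=S
cmd 7: advance +12 → t=54, phase=(6,2,1,3) → FL=S FR=S RL=S RR=S
cmd 8: advance +12 → t=66, phase=(6,2,1,3) → FL=S FR=S RL=S RR=S

after cmd 1 (t=12): FL=S FR=W RL=W RR=W
after cmd 2 (t=23): FL=W FR=W RL=S RR=W
after cmd 3 (t=29): FL=S FR=S RL=S RR=S
after cmd 4 (t=34): FL=W FR=S RL=S RR=W
after cmd 5 (t=35): FL=W FR=W RL=S RR=W
after cmd 6 (t=42): FL=S FR=S RL=S RR=S
after cmd 7 (t=54): FL=S FR=S RL=S RR=S
after cmd 8 (t=66): FL=S FR=S RL=S RR=S


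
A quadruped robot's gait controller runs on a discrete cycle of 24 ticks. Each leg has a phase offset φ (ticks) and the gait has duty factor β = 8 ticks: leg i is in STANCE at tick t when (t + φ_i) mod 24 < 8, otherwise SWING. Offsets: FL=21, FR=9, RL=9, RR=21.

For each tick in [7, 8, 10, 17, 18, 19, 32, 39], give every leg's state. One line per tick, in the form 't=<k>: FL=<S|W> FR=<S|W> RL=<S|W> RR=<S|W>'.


t=7: phase=(4,16,16,4) vs β=8 → FL=S FR=W RL=W RR=S
t=8: phase=(5,17,17,5) vs β=8 → FL=S FR=W RL=W RR=S
t=10: phase=(7,19,19,7) vs β=8 → FL=S FR=W RL=W RR=S
t=17: phase=(14,2,2,14) vs β=8 → FL=W FR=S RL=S RR=W
t=18: phase=(15,3,3,15) vs β=8 → FL=W FR=S RL=S RR=W
t=19: phase=(16,4,4,16) vs β=8 → FL=W FR=S RL=S RR=W
t=32: phase=(5,17,17,5) vs β=8 → FL=S FR=W RL=W RR=S
t=39: phase=(12,0,0,12) vs β=8 → FL=W FR=S RL=S RR=W

t=7: FL=S FR=W RL=W RR=S
t=8: FL=S FR=W RL=W RR=S
t=10: FL=S FR=W RL=W RR=S
t=17: FL=W FR=S RL=S RR=W
t=18: FL=W FR=S RL=S RR=W
t=19: FL=W FR=S RL=S RR=W
t=32: FL=S FR=W RL=W RR=S
t=39: FL=W FR=S RL=S RR=W


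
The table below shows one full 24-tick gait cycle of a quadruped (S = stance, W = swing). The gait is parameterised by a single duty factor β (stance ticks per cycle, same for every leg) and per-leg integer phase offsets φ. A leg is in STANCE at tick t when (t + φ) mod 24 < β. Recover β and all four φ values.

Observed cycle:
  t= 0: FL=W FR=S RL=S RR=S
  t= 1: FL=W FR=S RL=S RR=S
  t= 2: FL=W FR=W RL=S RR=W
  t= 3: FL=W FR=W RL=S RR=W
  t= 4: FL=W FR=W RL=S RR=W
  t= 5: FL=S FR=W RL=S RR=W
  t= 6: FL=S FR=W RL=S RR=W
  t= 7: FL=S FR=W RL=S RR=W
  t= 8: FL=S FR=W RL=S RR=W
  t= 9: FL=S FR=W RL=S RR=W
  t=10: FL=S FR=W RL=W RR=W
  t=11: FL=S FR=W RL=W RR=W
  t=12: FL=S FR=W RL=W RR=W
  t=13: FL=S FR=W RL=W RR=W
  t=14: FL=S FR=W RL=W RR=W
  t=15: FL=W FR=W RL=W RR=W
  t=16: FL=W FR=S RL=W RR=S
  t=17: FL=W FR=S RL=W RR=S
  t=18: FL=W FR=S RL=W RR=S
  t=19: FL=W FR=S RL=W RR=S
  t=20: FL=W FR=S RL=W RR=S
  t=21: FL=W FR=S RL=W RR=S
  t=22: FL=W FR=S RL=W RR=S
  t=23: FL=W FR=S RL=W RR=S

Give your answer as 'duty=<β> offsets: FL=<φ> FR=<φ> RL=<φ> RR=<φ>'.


duty β = stance ticks per leg = 10
FL: stance ticks = 10; W→S at t=5 → φ=19
FR: stance ticks = 10; W→S at t=16 → φ=8
RL: stance ticks = 10; W→S at t=0 → φ=0
RR: stance ticks = 10; W→S at t=16 → φ=8

duty=10 offsets: FL=19 FR=8 RL=0 RR=8


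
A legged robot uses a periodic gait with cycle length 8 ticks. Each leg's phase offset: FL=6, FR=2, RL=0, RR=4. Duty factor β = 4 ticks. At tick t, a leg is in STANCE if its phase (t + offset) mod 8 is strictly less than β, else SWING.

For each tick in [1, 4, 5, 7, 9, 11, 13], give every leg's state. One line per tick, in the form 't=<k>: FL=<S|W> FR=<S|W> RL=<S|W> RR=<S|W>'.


t=1: FL=W FR=S RL=S RR=W
t=4: FL=S FR=W RL=W RR=S
t=5: FL=S FR=W RL=W RR=S
t=7: FL=W FR=S RL=W RR=S
t=9: FL=W FR=S RL=S RR=W
t=11: FL=S FR=W RL=S RR=W
t=13: FL=S FR=W RL=W RR=S

t=1: phase=(7,3,1,5) vs β=4 → FL=W FR=S RL=S RR=W
t=4: phase=(2,6,4,0) vs β=4 → FL=S FR=W RL=W RR=S
t=5: phase=(3,7,5,1) vs β=4 → FL=S FR=W RL=W RR=S
t=7: phase=(5,1,7,3) vs β=4 → FL=W FR=S RL=W RR=S
t=9: phase=(7,3,1,5) vs β=4 → FL=W FR=S RL=S RR=W
t=11: phase=(1,5,3,7) vs β=4 → FL=S FR=W RL=S RR=W
t=13: phase=(3,7,5,1) vs β=4 → FL=S FR=W RL=W RR=S


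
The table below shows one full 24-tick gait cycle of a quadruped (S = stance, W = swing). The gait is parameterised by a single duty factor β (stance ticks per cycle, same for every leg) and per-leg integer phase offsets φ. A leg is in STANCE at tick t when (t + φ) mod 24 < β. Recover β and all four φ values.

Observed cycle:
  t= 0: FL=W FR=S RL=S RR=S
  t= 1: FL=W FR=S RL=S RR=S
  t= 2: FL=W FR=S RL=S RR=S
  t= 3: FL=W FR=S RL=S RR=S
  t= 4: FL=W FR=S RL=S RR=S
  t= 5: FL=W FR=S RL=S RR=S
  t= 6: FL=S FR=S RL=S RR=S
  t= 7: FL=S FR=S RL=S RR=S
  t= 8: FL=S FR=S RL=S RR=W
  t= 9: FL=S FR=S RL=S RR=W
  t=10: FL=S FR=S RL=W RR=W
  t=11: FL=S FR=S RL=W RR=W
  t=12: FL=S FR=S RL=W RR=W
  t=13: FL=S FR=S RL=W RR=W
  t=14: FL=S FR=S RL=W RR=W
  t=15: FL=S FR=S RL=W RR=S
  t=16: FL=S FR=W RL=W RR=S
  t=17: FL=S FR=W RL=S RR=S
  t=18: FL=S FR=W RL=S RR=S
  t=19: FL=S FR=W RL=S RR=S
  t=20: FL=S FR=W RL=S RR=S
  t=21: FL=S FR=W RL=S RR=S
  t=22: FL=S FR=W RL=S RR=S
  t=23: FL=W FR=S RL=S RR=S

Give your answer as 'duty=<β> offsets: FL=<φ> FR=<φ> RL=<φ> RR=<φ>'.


duty=17 offsets: FL=18 FR=1 RL=7 RR=9

duty β = stance ticks per leg = 17
FL: stance ticks = 17; W→S at t=6 → φ=18
FR: stance ticks = 17; W→S at t=23 → φ=1
RL: stance ticks = 17; W→S at t=17 → φ=7
RR: stance ticks = 17; W→S at t=15 → φ=9


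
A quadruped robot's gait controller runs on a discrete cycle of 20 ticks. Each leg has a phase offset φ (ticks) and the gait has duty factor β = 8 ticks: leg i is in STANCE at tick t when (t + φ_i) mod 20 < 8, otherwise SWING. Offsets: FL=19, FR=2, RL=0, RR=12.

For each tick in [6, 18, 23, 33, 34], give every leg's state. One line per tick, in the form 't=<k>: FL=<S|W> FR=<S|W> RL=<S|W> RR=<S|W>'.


t=6: FL=S FR=W RL=S RR=W
t=18: FL=W FR=S RL=W RR=W
t=23: FL=S FR=S RL=S RR=W
t=33: FL=W FR=W RL=W RR=S
t=34: FL=W FR=W RL=W RR=S

t=6: phase=(5,8,6,18) vs β=8 → FL=S FR=W RL=S RR=W
t=18: phase=(17,0,18,10) vs β=8 → FL=W FR=S RL=W RR=W
t=23: phase=(2,5,3,15) vs β=8 → FL=S FR=S RL=S RR=W
t=33: phase=(12,15,13,5) vs β=8 → FL=W FR=W RL=W RR=S
t=34: phase=(13,16,14,6) vs β=8 → FL=W FR=W RL=W RR=S


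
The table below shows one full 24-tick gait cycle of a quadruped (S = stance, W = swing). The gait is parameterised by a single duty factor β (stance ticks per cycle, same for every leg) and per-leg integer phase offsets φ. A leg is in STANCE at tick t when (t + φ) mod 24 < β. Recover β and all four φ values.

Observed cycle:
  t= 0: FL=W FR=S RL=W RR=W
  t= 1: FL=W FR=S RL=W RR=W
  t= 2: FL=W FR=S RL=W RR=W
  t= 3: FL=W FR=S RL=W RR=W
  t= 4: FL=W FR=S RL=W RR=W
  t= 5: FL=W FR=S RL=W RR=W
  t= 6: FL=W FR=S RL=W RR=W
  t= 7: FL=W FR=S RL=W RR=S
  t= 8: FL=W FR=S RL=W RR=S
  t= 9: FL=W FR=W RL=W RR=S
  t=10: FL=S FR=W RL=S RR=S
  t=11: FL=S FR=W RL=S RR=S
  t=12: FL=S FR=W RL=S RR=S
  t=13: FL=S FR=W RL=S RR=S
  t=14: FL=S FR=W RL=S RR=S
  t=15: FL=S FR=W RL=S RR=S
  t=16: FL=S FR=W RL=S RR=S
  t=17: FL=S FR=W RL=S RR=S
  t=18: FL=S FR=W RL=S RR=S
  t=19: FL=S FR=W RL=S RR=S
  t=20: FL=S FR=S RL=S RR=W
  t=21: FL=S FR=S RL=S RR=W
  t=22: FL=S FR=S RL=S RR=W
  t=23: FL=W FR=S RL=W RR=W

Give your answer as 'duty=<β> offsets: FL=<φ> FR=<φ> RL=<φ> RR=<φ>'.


duty β = stance ticks per leg = 13
FL: stance ticks = 13; W→S at t=10 → φ=14
FR: stance ticks = 13; W→S at t=20 → φ=4
RL: stance ticks = 13; W→S at t=10 → φ=14
RR: stance ticks = 13; W→S at t=7 → φ=17

duty=13 offsets: FL=14 FR=4 RL=14 RR=17


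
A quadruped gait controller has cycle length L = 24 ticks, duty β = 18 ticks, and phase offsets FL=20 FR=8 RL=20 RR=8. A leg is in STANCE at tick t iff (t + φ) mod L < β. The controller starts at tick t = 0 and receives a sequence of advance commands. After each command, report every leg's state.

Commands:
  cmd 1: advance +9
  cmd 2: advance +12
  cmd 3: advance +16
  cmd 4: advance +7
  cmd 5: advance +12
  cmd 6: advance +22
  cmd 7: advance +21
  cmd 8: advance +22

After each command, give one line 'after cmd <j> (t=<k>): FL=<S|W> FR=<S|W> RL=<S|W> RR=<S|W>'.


after cmd 1 (t=9): FL=S FR=S RL=S RR=S
after cmd 2 (t=21): FL=S FR=S RL=S RR=S
after cmd 3 (t=37): FL=S FR=W RL=S RR=W
after cmd 4 (t=44): FL=S FR=S RL=S RR=S
after cmd 5 (t=56): FL=S FR=S RL=S RR=S
after cmd 6 (t=78): FL=S FR=S RL=S RR=S
after cmd 7 (t=99): FL=W FR=S RL=W RR=S
after cmd 8 (t=121): FL=W FR=S RL=W RR=S

start t=0: FL=W FR=S RL=W RR=S
cmd 1: advance +9 → t=9, phase=(5,17,5,17) → FL=S FR=S RL=S RR=S
cmd 2: advance +12 → t=21, phase=(17,5,17,5) → FL=S FR=S RL=S RR=S
cmd 3: advance +16 → t=37, phase=(9,21,9,21) → FL=S FR=W RL=S RR=W
cmd 4: advance +7 → t=44, phase=(16,4,16,4) → FL=S FR=S RL=S RR=S
cmd 5: advance +12 → t=56, phase=(4,16,4,16) → FL=S FR=S RL=S RR=S
cmd 6: advance +22 → t=78, phase=(2,14,2,14) → FL=S FR=S RL=S RR=S
cmd 7: advance +21 → t=99, phase=(23,11,23,11) → FL=W FR=S RL=W RR=S
cmd 8: advance +22 → t=121, phase=(21,9,21,9) → FL=W FR=S RL=W RR=S


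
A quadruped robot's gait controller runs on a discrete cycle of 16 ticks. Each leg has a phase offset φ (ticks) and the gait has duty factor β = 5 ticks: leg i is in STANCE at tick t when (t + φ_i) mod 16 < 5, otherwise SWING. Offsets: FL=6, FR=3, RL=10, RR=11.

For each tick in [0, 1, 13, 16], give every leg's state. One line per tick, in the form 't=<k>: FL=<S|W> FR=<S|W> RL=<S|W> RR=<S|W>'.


t=0: FL=W FR=S RL=W RR=W
t=1: FL=W FR=S RL=W RR=W
t=13: FL=S FR=S RL=W RR=W
t=16: FL=W FR=S RL=W RR=W

t=0: phase=(6,3,10,11) vs β=5 → FL=W FR=S RL=W RR=W
t=1: phase=(7,4,11,12) vs β=5 → FL=W FR=S RL=W RR=W
t=13: phase=(3,0,7,8) vs β=5 → FL=S FR=S RL=W RR=W
t=16: phase=(6,3,10,11) vs β=5 → FL=W FR=S RL=W RR=W


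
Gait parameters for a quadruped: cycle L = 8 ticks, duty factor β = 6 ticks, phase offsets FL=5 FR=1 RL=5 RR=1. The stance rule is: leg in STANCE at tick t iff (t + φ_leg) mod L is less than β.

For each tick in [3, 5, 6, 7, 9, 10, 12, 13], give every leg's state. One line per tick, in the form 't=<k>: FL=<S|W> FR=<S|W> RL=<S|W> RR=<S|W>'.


t=3: FL=S FR=S RL=S RR=S
t=5: FL=S FR=W RL=S RR=W
t=6: FL=S FR=W RL=S RR=W
t=7: FL=S FR=S RL=S RR=S
t=9: FL=W FR=S RL=W RR=S
t=10: FL=W FR=S RL=W RR=S
t=12: FL=S FR=S RL=S RR=S
t=13: FL=S FR=W RL=S RR=W

t=3: phase=(0,4,0,4) vs β=6 → FL=S FR=S RL=S RR=S
t=5: phase=(2,6,2,6) vs β=6 → FL=S FR=W RL=S RR=W
t=6: phase=(3,7,3,7) vs β=6 → FL=S FR=W RL=S RR=W
t=7: phase=(4,0,4,0) vs β=6 → FL=S FR=S RL=S RR=S
t=9: phase=(6,2,6,2) vs β=6 → FL=W FR=S RL=W RR=S
t=10: phase=(7,3,7,3) vs β=6 → FL=W FR=S RL=W RR=S
t=12: phase=(1,5,1,5) vs β=6 → FL=S FR=S RL=S RR=S
t=13: phase=(2,6,2,6) vs β=6 → FL=S FR=W RL=S RR=W


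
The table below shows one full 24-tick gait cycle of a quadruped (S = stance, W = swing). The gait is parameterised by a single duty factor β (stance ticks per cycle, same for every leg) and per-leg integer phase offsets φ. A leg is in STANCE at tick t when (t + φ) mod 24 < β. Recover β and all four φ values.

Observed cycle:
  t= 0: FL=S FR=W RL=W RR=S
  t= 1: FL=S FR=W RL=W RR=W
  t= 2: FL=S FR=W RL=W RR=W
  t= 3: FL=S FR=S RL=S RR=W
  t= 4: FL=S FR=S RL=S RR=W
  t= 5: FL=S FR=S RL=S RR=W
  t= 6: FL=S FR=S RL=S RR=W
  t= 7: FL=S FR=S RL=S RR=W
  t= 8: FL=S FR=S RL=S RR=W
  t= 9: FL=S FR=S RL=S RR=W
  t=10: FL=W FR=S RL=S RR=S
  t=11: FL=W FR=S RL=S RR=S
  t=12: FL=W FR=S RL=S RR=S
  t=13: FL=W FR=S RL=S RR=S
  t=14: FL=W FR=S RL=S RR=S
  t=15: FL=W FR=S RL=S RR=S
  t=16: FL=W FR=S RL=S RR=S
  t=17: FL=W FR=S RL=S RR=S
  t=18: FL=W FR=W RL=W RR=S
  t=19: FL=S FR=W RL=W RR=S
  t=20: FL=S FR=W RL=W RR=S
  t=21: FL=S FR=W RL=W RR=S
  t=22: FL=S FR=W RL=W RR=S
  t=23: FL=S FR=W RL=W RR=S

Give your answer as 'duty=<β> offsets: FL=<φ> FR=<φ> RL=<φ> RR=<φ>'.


duty β = stance ticks per leg = 15
FL: stance ticks = 15; W→S at t=19 → φ=5
FR: stance ticks = 15; W→S at t=3 → φ=21
RL: stance ticks = 15; W→S at t=3 → φ=21
RR: stance ticks = 15; W→S at t=10 → φ=14

duty=15 offsets: FL=5 FR=21 RL=21 RR=14


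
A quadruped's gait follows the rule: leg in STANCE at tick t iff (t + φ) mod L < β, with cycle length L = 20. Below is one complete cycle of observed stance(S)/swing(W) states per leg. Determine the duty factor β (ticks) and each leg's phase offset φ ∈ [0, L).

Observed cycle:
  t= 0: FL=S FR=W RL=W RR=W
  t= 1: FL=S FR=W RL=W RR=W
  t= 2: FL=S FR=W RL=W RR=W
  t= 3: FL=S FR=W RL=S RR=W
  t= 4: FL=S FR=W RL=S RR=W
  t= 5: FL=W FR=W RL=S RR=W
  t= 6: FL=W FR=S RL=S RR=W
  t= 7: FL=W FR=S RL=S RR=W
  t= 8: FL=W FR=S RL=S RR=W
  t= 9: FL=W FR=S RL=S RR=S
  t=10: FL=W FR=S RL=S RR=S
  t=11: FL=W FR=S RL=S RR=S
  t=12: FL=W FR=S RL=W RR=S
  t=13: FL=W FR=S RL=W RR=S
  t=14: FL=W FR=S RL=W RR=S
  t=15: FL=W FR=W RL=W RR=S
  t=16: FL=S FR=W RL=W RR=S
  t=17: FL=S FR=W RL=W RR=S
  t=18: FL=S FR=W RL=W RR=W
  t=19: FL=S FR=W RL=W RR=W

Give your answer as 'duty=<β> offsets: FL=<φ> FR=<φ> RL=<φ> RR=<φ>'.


duty=9 offsets: FL=4 FR=14 RL=17 RR=11

duty β = stance ticks per leg = 9
FL: stance ticks = 9; W→S at t=16 → φ=4
FR: stance ticks = 9; W→S at t=6 → φ=14
RL: stance ticks = 9; W→S at t=3 → φ=17
RR: stance ticks = 9; W→S at t=9 → φ=11


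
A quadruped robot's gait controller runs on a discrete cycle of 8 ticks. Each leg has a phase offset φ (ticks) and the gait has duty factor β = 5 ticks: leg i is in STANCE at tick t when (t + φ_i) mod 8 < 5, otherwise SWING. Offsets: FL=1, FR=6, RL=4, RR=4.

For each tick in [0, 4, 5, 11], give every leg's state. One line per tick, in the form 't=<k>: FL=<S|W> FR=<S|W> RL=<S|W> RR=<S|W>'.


t=0: phase=(1,6,4,4) vs β=5 → FL=S FR=W RL=S RR=S
t=4: phase=(5,2,0,0) vs β=5 → FL=W FR=S RL=S RR=S
t=5: phase=(6,3,1,1) vs β=5 → FL=W FR=S RL=S RR=S
t=11: phase=(4,1,7,7) vs β=5 → FL=S FR=S RL=W RR=W

t=0: FL=S FR=W RL=S RR=S
t=4: FL=W FR=S RL=S RR=S
t=5: FL=W FR=S RL=S RR=S
t=11: FL=S FR=S RL=W RR=W


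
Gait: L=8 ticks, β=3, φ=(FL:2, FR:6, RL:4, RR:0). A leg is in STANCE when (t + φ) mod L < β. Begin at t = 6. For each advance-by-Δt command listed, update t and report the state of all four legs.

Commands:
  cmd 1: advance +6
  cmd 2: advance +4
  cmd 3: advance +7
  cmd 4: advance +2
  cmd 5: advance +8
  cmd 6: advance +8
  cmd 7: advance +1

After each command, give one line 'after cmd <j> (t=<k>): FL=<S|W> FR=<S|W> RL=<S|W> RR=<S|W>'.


start t=6: FL=S FR=W RL=S RR=W
cmd 1: advance +6 → t=12, phase=(6,2,0,4) → FL=W FR=S RL=S RR=W
cmd 2: advance +4 → t=16, phase=(2,6,4,0) → FL=S FR=W RL=W RR=S
cmd 3: advance +7 → t=23, phase=(1,5,3,7) → FL=S FR=W RL=W RR=W
cmd 4: advance +2 → t=25, phase=(3,7,5,1) → FL=W FR=W RL=W RR=S
cmd 5: advance +8 → t=33, phase=(3,7,5,1) → FL=W FR=W RL=W RR=S
cmd 6: advance +8 → t=41, phase=(3,7,5,1) → FL=W FR=W RL=W RR=S
cmd 7: advance +1 → t=42, phase=(4,0,6,2) → FL=W FR=S RL=W RR=S

after cmd 1 (t=12): FL=W FR=S RL=S RR=W
after cmd 2 (t=16): FL=S FR=W RL=W RR=S
after cmd 3 (t=23): FL=S FR=W RL=W RR=W
after cmd 4 (t=25): FL=W FR=W RL=W RR=S
after cmd 5 (t=33): FL=W FR=W RL=W RR=S
after cmd 6 (t=41): FL=W FR=W RL=W RR=S
after cmd 7 (t=42): FL=W FR=S RL=W RR=S


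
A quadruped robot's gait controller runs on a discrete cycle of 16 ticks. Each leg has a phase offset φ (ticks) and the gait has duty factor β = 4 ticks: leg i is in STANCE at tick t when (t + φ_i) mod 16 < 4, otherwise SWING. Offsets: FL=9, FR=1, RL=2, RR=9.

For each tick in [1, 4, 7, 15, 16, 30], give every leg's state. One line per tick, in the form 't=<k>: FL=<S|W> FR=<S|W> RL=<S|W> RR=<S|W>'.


t=1: phase=(10,2,3,10) vs β=4 → FL=W FR=S RL=S RR=W
t=4: phase=(13,5,6,13) vs β=4 → FL=W FR=W RL=W RR=W
t=7: phase=(0,8,9,0) vs β=4 → FL=S FR=W RL=W RR=S
t=15: phase=(8,0,1,8) vs β=4 → FL=W FR=S RL=S RR=W
t=16: phase=(9,1,2,9) vs β=4 → FL=W FR=S RL=S RR=W
t=30: phase=(7,15,0,7) vs β=4 → FL=W FR=W RL=S RR=W

t=1: FL=W FR=S RL=S RR=W
t=4: FL=W FR=W RL=W RR=W
t=7: FL=S FR=W RL=W RR=S
t=15: FL=W FR=S RL=S RR=W
t=16: FL=W FR=S RL=S RR=W
t=30: FL=W FR=W RL=S RR=W


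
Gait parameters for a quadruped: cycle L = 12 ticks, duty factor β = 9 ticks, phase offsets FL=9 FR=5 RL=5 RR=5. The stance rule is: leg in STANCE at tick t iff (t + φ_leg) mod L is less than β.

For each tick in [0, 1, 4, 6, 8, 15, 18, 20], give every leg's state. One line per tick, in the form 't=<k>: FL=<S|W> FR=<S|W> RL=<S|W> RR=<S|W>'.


t=0: phase=(9,5,5,5) vs β=9 → FL=W FR=S RL=S RR=S
t=1: phase=(10,6,6,6) vs β=9 → FL=W FR=S RL=S RR=S
t=4: phase=(1,9,9,9) vs β=9 → FL=S FR=W RL=W RR=W
t=6: phase=(3,11,11,11) vs β=9 → FL=S FR=W RL=W RR=W
t=8: phase=(5,1,1,1) vs β=9 → FL=S FR=S RL=S RR=S
t=15: phase=(0,8,8,8) vs β=9 → FL=S FR=S RL=S RR=S
t=18: phase=(3,11,11,11) vs β=9 → FL=S FR=W RL=W RR=W
t=20: phase=(5,1,1,1) vs β=9 → FL=S FR=S RL=S RR=S

t=0: FL=W FR=S RL=S RR=S
t=1: FL=W FR=S RL=S RR=S
t=4: FL=S FR=W RL=W RR=W
t=6: FL=S FR=W RL=W RR=W
t=8: FL=S FR=S RL=S RR=S
t=15: FL=S FR=S RL=S RR=S
t=18: FL=S FR=W RL=W RR=W
t=20: FL=S FR=S RL=S RR=S


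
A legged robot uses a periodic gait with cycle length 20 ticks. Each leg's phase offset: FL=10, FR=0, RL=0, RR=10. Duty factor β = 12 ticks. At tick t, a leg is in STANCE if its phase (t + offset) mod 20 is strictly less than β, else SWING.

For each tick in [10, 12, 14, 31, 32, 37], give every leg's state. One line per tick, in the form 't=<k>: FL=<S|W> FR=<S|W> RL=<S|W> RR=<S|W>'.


t=10: FL=S FR=S RL=S RR=S
t=12: FL=S FR=W RL=W RR=S
t=14: FL=S FR=W RL=W RR=S
t=31: FL=S FR=S RL=S RR=S
t=32: FL=S FR=W RL=W RR=S
t=37: FL=S FR=W RL=W RR=S

t=10: phase=(0,10,10,0) vs β=12 → FL=S FR=S RL=S RR=S
t=12: phase=(2,12,12,2) vs β=12 → FL=S FR=W RL=W RR=S
t=14: phase=(4,14,14,4) vs β=12 → FL=S FR=W RL=W RR=S
t=31: phase=(1,11,11,1) vs β=12 → FL=S FR=S RL=S RR=S
t=32: phase=(2,12,12,2) vs β=12 → FL=S FR=W RL=W RR=S
t=37: phase=(7,17,17,7) vs β=12 → FL=S FR=W RL=W RR=S


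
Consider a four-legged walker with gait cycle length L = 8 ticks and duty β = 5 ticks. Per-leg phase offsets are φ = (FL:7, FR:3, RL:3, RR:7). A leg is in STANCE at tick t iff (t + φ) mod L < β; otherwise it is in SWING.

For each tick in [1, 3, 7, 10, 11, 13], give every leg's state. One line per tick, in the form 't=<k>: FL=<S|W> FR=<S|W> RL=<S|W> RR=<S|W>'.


t=1: FL=S FR=S RL=S RR=S
t=3: FL=S FR=W RL=W RR=S
t=7: FL=W FR=S RL=S RR=W
t=10: FL=S FR=W RL=W RR=S
t=11: FL=S FR=W RL=W RR=S
t=13: FL=S FR=S RL=S RR=S

t=1: phase=(0,4,4,0) vs β=5 → FL=S FR=S RL=S RR=S
t=3: phase=(2,6,6,2) vs β=5 → FL=S FR=W RL=W RR=S
t=7: phase=(6,2,2,6) vs β=5 → FL=W FR=S RL=S RR=W
t=10: phase=(1,5,5,1) vs β=5 → FL=S FR=W RL=W RR=S
t=11: phase=(2,6,6,2) vs β=5 → FL=S FR=W RL=W RR=S
t=13: phase=(4,0,0,4) vs β=5 → FL=S FR=S RL=S RR=S


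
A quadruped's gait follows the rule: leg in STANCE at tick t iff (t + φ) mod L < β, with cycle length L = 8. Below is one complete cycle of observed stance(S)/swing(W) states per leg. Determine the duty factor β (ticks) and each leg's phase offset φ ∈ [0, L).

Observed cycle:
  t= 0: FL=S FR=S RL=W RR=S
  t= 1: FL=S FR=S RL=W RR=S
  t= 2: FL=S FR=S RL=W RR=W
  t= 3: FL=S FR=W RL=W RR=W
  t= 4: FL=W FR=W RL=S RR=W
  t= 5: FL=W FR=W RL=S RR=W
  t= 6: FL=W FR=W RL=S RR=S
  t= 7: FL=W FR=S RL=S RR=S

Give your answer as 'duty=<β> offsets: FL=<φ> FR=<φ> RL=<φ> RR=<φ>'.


duty β = stance ticks per leg = 4
FL: stance ticks = 4; W→S at t=0 → φ=0
FR: stance ticks = 4; W→S at t=7 → φ=1
RL: stance ticks = 4; W→S at t=4 → φ=4
RR: stance ticks = 4; W→S at t=6 → φ=2

duty=4 offsets: FL=0 FR=1 RL=4 RR=2


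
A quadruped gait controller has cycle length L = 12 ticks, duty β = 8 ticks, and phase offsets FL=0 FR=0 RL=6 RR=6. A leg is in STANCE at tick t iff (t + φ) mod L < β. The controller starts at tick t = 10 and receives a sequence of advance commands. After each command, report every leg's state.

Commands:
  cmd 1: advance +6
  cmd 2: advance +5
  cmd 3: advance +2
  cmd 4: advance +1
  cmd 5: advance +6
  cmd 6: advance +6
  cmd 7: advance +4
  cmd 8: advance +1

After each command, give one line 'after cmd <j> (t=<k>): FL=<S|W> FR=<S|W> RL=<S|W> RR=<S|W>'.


start t=10: FL=W FR=W RL=S RR=S
cmd 1: advance +6 → t=16, phase=(4,4,10,10) → FL=S FR=S RL=W RR=W
cmd 2: advance +5 → t=21, phase=(9,9,3,3) → FL=W FR=W RL=S RR=S
cmd 3: advance +2 → t=23, phase=(11,11,5,5) → FL=W FR=W RL=S RR=S
cmd 4: advance +1 → t=24, phase=(0,0,6,6) → FL=S FR=S RL=S RR=S
cmd 5: advance +6 → t=30, phase=(6,6,0,0) → FL=S FR=S RL=S RR=S
cmd 6: advance +6 → t=36, phase=(0,0,6,6) → FL=S FR=S RL=S RR=S
cmd 7: advance +4 → t=40, phase=(4,4,10,10) → FL=S FR=S RL=W RR=W
cmd 8: advance +1 → t=41, phase=(5,5,11,11) → FL=S FR=S RL=W RR=W

after cmd 1 (t=16): FL=S FR=S RL=W RR=W
after cmd 2 (t=21): FL=W FR=W RL=S RR=S
after cmd 3 (t=23): FL=W FR=W RL=S RR=S
after cmd 4 (t=24): FL=S FR=S RL=S RR=S
after cmd 5 (t=30): FL=S FR=S RL=S RR=S
after cmd 6 (t=36): FL=S FR=S RL=S RR=S
after cmd 7 (t=40): FL=S FR=S RL=W RR=W
after cmd 8 (t=41): FL=S FR=S RL=W RR=W


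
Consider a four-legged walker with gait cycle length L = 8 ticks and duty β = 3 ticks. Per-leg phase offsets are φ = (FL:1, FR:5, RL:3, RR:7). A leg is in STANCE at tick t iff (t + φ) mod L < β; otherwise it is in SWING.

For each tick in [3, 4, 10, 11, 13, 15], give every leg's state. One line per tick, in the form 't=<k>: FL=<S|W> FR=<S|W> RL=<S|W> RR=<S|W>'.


t=3: FL=W FR=S RL=W RR=S
t=4: FL=W FR=S RL=W RR=W
t=10: FL=W FR=W RL=W RR=S
t=11: FL=W FR=S RL=W RR=S
t=13: FL=W FR=S RL=S RR=W
t=15: FL=S FR=W RL=S RR=W

t=3: phase=(4,0,6,2) vs β=3 → FL=W FR=S RL=W RR=S
t=4: phase=(5,1,7,3) vs β=3 → FL=W FR=S RL=W RR=W
t=10: phase=(3,7,5,1) vs β=3 → FL=W FR=W RL=W RR=S
t=11: phase=(4,0,6,2) vs β=3 → FL=W FR=S RL=W RR=S
t=13: phase=(6,2,0,4) vs β=3 → FL=W FR=S RL=S RR=W
t=15: phase=(0,4,2,6) vs β=3 → FL=S FR=W RL=S RR=W


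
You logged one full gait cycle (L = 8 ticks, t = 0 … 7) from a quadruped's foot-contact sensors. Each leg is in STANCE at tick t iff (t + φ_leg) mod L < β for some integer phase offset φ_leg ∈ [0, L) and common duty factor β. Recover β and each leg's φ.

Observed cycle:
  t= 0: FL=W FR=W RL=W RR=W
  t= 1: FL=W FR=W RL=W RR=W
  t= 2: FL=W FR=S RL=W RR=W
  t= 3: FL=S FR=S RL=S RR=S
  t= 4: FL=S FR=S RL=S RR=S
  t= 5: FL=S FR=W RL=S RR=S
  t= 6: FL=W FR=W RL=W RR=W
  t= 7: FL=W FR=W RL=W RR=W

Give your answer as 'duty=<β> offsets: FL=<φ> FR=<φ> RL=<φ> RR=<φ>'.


duty=3 offsets: FL=5 FR=6 RL=5 RR=5

duty β = stance ticks per leg = 3
FL: stance ticks = 3; W→S at t=3 → φ=5
FR: stance ticks = 3; W→S at t=2 → φ=6
RL: stance ticks = 3; W→S at t=3 → φ=5
RR: stance ticks = 3; W→S at t=3 → φ=5


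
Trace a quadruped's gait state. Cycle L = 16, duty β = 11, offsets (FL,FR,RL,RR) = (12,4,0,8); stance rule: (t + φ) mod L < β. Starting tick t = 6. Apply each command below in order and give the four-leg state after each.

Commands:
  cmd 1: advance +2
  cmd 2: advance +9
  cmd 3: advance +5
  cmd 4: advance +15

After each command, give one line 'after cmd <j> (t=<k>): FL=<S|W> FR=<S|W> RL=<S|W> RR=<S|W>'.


after cmd 1 (t=8): FL=S FR=W RL=S RR=S
after cmd 2 (t=17): FL=W FR=S RL=S RR=S
after cmd 3 (t=22): FL=S FR=S RL=S RR=W
after cmd 4 (t=37): FL=S FR=S RL=S RR=W

start t=6: FL=S FR=S RL=S RR=W
cmd 1: advance +2 → t=8, phase=(4,12,8,0) → FL=S FR=W RL=S RR=S
cmd 2: advance +9 → t=17, phase=(13,5,1,9) → FL=W FR=S RL=S RR=S
cmd 3: advance +5 → t=22, phase=(2,10,6,14) → FL=S FR=S RL=S RR=W
cmd 4: advance +15 → t=37, phase=(1,9,5,13) → FL=S FR=S RL=S RR=W


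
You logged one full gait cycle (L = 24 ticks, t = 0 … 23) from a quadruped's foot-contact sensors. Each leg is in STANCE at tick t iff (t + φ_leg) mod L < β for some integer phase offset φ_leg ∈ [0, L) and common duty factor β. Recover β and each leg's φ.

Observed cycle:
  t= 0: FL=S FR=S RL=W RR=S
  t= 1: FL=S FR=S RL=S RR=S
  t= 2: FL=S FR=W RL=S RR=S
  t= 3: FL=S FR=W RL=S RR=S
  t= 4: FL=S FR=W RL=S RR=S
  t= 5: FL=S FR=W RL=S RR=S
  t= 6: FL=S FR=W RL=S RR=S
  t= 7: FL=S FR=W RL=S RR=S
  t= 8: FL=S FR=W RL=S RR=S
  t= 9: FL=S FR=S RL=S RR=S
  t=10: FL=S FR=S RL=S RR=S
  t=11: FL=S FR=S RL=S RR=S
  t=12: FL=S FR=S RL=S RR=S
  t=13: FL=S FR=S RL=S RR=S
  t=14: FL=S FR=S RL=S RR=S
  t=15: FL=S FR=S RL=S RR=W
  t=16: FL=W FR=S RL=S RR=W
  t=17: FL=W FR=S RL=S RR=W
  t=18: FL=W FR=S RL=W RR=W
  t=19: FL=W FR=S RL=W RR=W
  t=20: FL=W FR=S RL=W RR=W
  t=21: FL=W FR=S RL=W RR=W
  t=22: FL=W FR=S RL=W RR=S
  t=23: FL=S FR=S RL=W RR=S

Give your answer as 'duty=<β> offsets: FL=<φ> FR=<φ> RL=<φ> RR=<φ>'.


duty β = stance ticks per leg = 17
FL: stance ticks = 17; W→S at t=23 → φ=1
FR: stance ticks = 17; W→S at t=9 → φ=15
RL: stance ticks = 17; W→S at t=1 → φ=23
RR: stance ticks = 17; W→S at t=22 → φ=2

duty=17 offsets: FL=1 FR=15 RL=23 RR=2


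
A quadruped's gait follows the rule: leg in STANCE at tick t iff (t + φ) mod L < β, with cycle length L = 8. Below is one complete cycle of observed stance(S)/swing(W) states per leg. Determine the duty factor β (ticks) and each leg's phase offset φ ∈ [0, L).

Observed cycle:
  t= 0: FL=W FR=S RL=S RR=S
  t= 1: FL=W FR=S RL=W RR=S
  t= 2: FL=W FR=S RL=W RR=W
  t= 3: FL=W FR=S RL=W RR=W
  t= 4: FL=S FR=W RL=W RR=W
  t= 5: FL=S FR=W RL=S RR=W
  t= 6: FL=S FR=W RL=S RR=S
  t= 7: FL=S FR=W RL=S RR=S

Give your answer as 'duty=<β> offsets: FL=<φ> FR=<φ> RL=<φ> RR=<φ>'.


duty β = stance ticks per leg = 4
FL: stance ticks = 4; W→S at t=4 → φ=4
FR: stance ticks = 4; W→S at t=0 → φ=0
RL: stance ticks = 4; W→S at t=5 → φ=3
RR: stance ticks = 4; W→S at t=6 → φ=2

duty=4 offsets: FL=4 FR=0 RL=3 RR=2


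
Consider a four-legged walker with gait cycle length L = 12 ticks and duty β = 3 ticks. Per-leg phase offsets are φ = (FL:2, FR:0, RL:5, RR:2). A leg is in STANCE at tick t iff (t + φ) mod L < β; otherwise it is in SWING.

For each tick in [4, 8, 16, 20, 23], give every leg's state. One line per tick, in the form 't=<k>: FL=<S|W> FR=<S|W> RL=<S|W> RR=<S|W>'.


t=4: FL=W FR=W RL=W RR=W
t=8: FL=W FR=W RL=S RR=W
t=16: FL=W FR=W RL=W RR=W
t=20: FL=W FR=W RL=S RR=W
t=23: FL=S FR=W RL=W RR=S

t=4: phase=(6,4,9,6) vs β=3 → FL=W FR=W RL=W RR=W
t=8: phase=(10,8,1,10) vs β=3 → FL=W FR=W RL=S RR=W
t=16: phase=(6,4,9,6) vs β=3 → FL=W FR=W RL=W RR=W
t=20: phase=(10,8,1,10) vs β=3 → FL=W FR=W RL=S RR=W
t=23: phase=(1,11,4,1) vs β=3 → FL=S FR=W RL=W RR=S


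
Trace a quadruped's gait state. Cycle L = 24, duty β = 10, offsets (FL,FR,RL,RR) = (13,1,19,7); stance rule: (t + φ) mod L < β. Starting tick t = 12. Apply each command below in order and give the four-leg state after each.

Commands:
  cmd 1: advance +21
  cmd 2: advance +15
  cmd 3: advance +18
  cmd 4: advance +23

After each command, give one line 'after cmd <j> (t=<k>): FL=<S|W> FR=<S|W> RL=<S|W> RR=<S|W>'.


after cmd 1 (t=33): FL=W FR=W RL=S RR=W
after cmd 2 (t=48): FL=W FR=S RL=W RR=S
after cmd 3 (t=66): FL=S FR=W RL=W RR=S
after cmd 4 (t=89): FL=S FR=W RL=W RR=S

start t=12: FL=S FR=W RL=S RR=W
cmd 1: advance +21 → t=33, phase=(22,10,4,16) → FL=W FR=W RL=S RR=W
cmd 2: advance +15 → t=48, phase=(13,1,19,7) → FL=W FR=S RL=W RR=S
cmd 3: advance +18 → t=66, phase=(7,19,13,1) → FL=S FR=W RL=W RR=S
cmd 4: advance +23 → t=89, phase=(6,18,12,0) → FL=S FR=W RL=W RR=S


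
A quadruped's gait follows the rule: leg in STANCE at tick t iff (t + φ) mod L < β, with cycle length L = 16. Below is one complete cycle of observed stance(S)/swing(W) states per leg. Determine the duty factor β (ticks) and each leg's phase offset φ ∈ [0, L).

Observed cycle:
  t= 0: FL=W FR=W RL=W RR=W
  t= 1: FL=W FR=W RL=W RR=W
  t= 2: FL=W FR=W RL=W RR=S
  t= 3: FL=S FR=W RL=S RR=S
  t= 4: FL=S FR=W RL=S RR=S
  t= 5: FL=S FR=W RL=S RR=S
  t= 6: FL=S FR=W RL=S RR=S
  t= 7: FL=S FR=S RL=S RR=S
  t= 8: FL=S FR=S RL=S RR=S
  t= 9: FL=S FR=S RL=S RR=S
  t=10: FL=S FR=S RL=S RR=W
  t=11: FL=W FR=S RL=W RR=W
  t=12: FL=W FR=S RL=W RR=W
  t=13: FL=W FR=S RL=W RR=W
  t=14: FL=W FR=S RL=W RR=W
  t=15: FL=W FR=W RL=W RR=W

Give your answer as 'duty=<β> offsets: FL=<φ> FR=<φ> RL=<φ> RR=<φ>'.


duty=8 offsets: FL=13 FR=9 RL=13 RR=14

duty β = stance ticks per leg = 8
FL: stance ticks = 8; W→S at t=3 → φ=13
FR: stance ticks = 8; W→S at t=7 → φ=9
RL: stance ticks = 8; W→S at t=3 → φ=13
RR: stance ticks = 8; W→S at t=2 → φ=14


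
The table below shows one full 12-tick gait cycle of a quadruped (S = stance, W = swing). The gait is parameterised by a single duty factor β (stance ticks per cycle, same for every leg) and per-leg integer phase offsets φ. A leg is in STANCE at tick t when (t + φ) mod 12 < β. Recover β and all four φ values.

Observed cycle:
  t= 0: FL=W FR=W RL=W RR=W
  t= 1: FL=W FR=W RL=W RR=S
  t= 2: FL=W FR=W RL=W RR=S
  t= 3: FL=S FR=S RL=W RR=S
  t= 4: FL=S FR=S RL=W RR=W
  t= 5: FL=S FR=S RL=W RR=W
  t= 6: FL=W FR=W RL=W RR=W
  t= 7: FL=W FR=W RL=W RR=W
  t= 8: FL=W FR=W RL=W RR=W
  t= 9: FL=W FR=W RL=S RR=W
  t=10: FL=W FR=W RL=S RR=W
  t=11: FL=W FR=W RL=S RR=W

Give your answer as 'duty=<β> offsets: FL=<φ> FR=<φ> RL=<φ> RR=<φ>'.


duty β = stance ticks per leg = 3
FL: stance ticks = 3; W→S at t=3 → φ=9
FR: stance ticks = 3; W→S at t=3 → φ=9
RL: stance ticks = 3; W→S at t=9 → φ=3
RR: stance ticks = 3; W→S at t=1 → φ=11

duty=3 offsets: FL=9 FR=9 RL=3 RR=11


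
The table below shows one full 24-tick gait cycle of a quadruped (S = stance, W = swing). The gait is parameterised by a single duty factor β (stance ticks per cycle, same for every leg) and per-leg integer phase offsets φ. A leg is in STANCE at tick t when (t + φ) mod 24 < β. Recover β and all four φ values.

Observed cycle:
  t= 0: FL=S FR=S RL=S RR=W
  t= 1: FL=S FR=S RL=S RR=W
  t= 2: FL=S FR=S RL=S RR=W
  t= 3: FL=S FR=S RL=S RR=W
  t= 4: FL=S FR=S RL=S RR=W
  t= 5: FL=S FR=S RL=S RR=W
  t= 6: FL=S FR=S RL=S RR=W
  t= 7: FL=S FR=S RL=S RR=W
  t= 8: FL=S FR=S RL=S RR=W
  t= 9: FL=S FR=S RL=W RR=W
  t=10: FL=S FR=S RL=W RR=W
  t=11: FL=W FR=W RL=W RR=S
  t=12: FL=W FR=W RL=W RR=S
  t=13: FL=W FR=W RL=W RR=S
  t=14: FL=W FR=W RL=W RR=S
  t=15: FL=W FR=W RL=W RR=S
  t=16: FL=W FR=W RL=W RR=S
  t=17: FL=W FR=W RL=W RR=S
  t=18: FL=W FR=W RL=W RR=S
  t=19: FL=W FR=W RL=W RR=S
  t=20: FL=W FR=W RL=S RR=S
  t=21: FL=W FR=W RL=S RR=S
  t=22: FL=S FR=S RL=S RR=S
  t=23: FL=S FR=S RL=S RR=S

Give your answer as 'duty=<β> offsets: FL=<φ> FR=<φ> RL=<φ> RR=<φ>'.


duty=13 offsets: FL=2 FR=2 RL=4 RR=13

duty β = stance ticks per leg = 13
FL: stance ticks = 13; W→S at t=22 → φ=2
FR: stance ticks = 13; W→S at t=22 → φ=2
RL: stance ticks = 13; W→S at t=20 → φ=4
RR: stance ticks = 13; W→S at t=11 → φ=13


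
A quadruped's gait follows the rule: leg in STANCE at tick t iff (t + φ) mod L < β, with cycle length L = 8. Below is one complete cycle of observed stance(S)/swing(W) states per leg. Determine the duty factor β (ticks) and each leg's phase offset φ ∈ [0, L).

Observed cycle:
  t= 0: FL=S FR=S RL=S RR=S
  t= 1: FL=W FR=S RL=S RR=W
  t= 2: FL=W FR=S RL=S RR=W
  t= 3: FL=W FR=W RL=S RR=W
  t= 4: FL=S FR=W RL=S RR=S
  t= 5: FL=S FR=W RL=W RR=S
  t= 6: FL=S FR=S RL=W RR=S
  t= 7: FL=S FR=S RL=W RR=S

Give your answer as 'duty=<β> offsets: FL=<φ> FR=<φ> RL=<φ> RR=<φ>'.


duty β = stance ticks per leg = 5
FL: stance ticks = 5; W→S at t=4 → φ=4
FR: stance ticks = 5; W→S at t=6 → φ=2
RL: stance ticks = 5; W→S at t=0 → φ=0
RR: stance ticks = 5; W→S at t=4 → φ=4

duty=5 offsets: FL=4 FR=2 RL=0 RR=4


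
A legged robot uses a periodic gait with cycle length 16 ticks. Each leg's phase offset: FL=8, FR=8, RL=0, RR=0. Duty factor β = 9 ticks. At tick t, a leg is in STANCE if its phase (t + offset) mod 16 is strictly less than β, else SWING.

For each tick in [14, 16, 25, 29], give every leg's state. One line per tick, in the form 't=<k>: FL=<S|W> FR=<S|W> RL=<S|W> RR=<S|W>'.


t=14: FL=S FR=S RL=W RR=W
t=16: FL=S FR=S RL=S RR=S
t=25: FL=S FR=S RL=W RR=W
t=29: FL=S FR=S RL=W RR=W

t=14: phase=(6,6,14,14) vs β=9 → FL=S FR=S RL=W RR=W
t=16: phase=(8,8,0,0) vs β=9 → FL=S FR=S RL=S RR=S
t=25: phase=(1,1,9,9) vs β=9 → FL=S FR=S RL=W RR=W
t=29: phase=(5,5,13,13) vs β=9 → FL=S FR=S RL=W RR=W


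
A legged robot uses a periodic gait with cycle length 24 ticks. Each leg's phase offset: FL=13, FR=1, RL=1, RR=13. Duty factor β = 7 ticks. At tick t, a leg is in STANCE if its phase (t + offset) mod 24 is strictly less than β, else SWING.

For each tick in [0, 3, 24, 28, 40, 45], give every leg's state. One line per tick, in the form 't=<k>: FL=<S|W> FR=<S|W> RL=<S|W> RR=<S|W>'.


t=0: FL=W FR=S RL=S RR=W
t=3: FL=W FR=S RL=S RR=W
t=24: FL=W FR=S RL=S RR=W
t=28: FL=W FR=S RL=S RR=W
t=40: FL=S FR=W RL=W RR=S
t=45: FL=W FR=W RL=W RR=W

t=0: phase=(13,1,1,13) vs β=7 → FL=W FR=S RL=S RR=W
t=3: phase=(16,4,4,16) vs β=7 → FL=W FR=S RL=S RR=W
t=24: phase=(13,1,1,13) vs β=7 → FL=W FR=S RL=S RR=W
t=28: phase=(17,5,5,17) vs β=7 → FL=W FR=S RL=S RR=W
t=40: phase=(5,17,17,5) vs β=7 → FL=S FR=W RL=W RR=S
t=45: phase=(10,22,22,10) vs β=7 → FL=W FR=W RL=W RR=W


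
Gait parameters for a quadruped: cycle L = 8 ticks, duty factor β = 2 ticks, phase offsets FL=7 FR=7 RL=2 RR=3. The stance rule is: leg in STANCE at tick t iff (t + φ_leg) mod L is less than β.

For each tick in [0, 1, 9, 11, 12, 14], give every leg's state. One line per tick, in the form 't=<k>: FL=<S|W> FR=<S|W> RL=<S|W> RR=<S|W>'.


t=0: FL=W FR=W RL=W RR=W
t=1: FL=S FR=S RL=W RR=W
t=9: FL=S FR=S RL=W RR=W
t=11: FL=W FR=W RL=W RR=W
t=12: FL=W FR=W RL=W RR=W
t=14: FL=W FR=W RL=S RR=S

t=0: phase=(7,7,2,3) vs β=2 → FL=W FR=W RL=W RR=W
t=1: phase=(0,0,3,4) vs β=2 → FL=S FR=S RL=W RR=W
t=9: phase=(0,0,3,4) vs β=2 → FL=S FR=S RL=W RR=W
t=11: phase=(2,2,5,6) vs β=2 → FL=W FR=W RL=W RR=W
t=12: phase=(3,3,6,7) vs β=2 → FL=W FR=W RL=W RR=W
t=14: phase=(5,5,0,1) vs β=2 → FL=W FR=W RL=S RR=S
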